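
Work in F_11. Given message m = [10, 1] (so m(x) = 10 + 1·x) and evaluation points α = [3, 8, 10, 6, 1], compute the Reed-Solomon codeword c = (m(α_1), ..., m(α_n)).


c = [2, 7, 9, 5, 0]

Message polynomial: m(x) = 10 + 1·x (mod 11).
For each evaluation point α_i, compute m(α_i) mod 11:
  α_1 = 3: Horner steps 1 → 2, so m(3) = 2.
  α_2 = 8: Horner steps 1 → 7, so m(8) = 7.
  α_3 = 10: Horner steps 1 → 9, so m(10) = 9.
  α_4 = 6: Horner steps 1 → 5, so m(6) = 5.
  α_5 = 1: Horner steps 1 → 0, so m(1) = 0.
Codeword c = [2, 7, 9, 5, 0] ∈ F_11^5.


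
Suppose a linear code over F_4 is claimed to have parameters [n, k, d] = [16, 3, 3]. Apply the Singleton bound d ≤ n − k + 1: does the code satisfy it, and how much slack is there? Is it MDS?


Singleton RHS = n − k + 1 = 14, slack = 11, bound satisfied, not MDS.

Singleton bound: d ≤ n − k + 1.
Here n = 16, k = 3, so n − k + 1 = 14.
Given d = 3, check d ≤ 14: YES.
Slack = (n − k + 1) − d = 11.
The code is NOT MDS (slack = 11 > 0).
Description: the claimed parameters are [16, 3, 3]_4; such a code would be non-MDS.


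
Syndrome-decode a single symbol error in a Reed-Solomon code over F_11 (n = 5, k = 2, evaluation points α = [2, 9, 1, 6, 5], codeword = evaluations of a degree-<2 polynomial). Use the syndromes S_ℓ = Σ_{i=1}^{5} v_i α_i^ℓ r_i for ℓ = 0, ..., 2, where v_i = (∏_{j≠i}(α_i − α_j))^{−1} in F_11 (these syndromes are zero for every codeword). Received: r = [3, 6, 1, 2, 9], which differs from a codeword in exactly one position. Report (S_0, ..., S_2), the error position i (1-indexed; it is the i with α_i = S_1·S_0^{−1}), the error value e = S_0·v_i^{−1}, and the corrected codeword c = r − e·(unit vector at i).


S = (4, 2, 1), error at position 4, error magnitude e = 2, c = [3, 6, 1, 0, 9].

Step 1: column multipliers v_i = (∏_{j≠i}(α_i − α_j))^{−1} mod 11.
  i = 1 (α = 2): (2−9)(2−1)(2−6)(2−5) = (−7)·1·(−4)·(−3) = −84 ≡ 4, so v_1 = 4^{−1} = 3 (mod 11).
  i = 2 (α = 9): (9−2)(9−1)(9−6)(9−5) = 7·8·3·4 = 672 ≡ 1, so v_2 = 1^{−1} = 1 (mod 11).
  i = 3 (α = 1): (1−2)(1−9)(1−6)(1−5) = (−1)·(−8)·(−5)·(−4) = 160 ≡ 6, so v_3 = 6^{−1} = 2 (mod 11).
  i = 4 (α = 6): (6−2)(6−9)(6−1)(6−5) = 4·(−3)·5·1 = −60 ≡ 6, so v_4 = 6^{−1} = 2 (mod 11).
  i = 5 (α = 5): (5−2)(5−9)(5−1)(5−6) = 3·(−4)·4·(−1) = 48 ≡ 4, so v_5 = 4^{−1} = 3 (mod 11).
  v = [3, 1, 2, 2, 3].
Step 2: syndromes of r = [3, 6, 1, 2, 9] (all sums mod 11).
  S_0 = Σ v_i r_i = 3·3 + 1·6 + 2·1 + 2·2 + 3·9 = 48 ≡ 4.
  S_1 = Σ v_i α_i r_i = 3·2·3 + 1·9·6 + 2·1·1 + 2·6·2 + 3·5·9 = 233 ≡ 2.
  α_i^2 mod 11 = [4, 4, 1, 3, 3].
  S_2 = Σ v_i α_i^2 r_i = 3·4·3 + 1·4·6 + 2·1·1 + 2·3·2 + 3·3·9 = 155 ≡ 1.
  S = (4, 2, 1) ≠ 0, so r is not a codeword (an error is present).
Step 3: locate the error. For a single error e at position i, S_ℓ = v_i·e·α_i^ℓ, so α_err = S_1/S_0.
  S_0^{−1} = 4^{−1} = 3 (mod 11), so α_err = 2·3 = 6 ≡ 6 = α_4. Error position i = 4.
  Consistency check: S_2/S_1 = 1·6 = 6 ≡ 6 = α_err ✓ (single-error assumption holds).
Step 4: error magnitude e = S_0/v_4 = S_0·∏_{j≠4}(α_4 − α_j) = 4·6 = 24 ≡ 2 (mod 11).
Step 5: correct position 4: c_4 = r_4 − e = 2 − 2 ≡ 0 (mod 11). Hence c = [3, 6, 1, 0, 9].
  Check: interpolating c through the α_i gives m(x) = 10 + 2·x (degree < 2) with m(α_i) = c_i for every i, so c is indeed a codeword.


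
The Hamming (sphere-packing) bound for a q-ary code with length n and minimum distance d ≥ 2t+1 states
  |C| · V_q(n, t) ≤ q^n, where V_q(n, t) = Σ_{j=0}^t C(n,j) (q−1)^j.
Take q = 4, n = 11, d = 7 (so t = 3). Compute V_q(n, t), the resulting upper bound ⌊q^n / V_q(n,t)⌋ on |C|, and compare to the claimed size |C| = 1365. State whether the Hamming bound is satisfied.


V_q(n, t) = 4984, q^n = 4194304, Hamming bound = 841, |C| = 1365 > bound (violated).

Step 1: Compute V_q(n, t) = Σ_{j=0}^3 C(n, j) (q−1)^j.
  j = 0: C(11,0)·(3)^0 = 1·1 = 1.
  j = 1: C(11,1)·(3)^1 = 11·3 = 33.
  j = 2: C(11,2)·(3)^2 = 55·9 = 495.
  j = 3: C(11,3)·(3)^3 = 165·27 = 4455.
  V_q(n, t) = 1 + 33 + 495 + 4455 = 4984.
Step 2: q^n = 4^11 = 4194304.
Step 3: Hamming bound ⌊q^n / V_q(n,t)⌋ = ⌊4194304/4984⌋ = 841.
Step 4: Compare |C| = 1365 to 841: violated.
The claimed |C| lies above the Hamming bound, so no 4-ary code of length 11 with d ≥ 7 can have 1365 codewords.


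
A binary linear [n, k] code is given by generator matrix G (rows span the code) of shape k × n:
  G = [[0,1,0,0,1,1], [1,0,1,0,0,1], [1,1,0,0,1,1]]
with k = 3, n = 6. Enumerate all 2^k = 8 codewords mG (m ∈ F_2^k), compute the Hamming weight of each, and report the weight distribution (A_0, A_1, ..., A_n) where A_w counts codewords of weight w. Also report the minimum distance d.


Weight distribution: A_0 = 1, A_1 = 1, A_2 = 1, A_3 = 3, A_4 = 2. Minimum distance d = 1.

Enumerate all 2^3 = 8 messages m ∈ F_2^3.
For each, compute codeword c = mG in F_2^6, then tally its weight.
  m = 000 → c = 000000, weight = 0.
  m = 100 → c = 010011, weight = 3.
  m = 010 → c = 101001, weight = 3.
  m = 110 → c = 111010, weight = 4.
  m = 001 → c = 110011, weight = 4.
  m = 101 → c = 100000, weight = 1.
  m = 011 → c = 011010, weight = 3.
  m = 111 → c = 001001, weight = 2.
Tally weights:
  weight 0: 1 codewords.
  weight 1: 1 codewords.
  weight 2: 1 codewords.
  weight 3: 3 codewords.
  weight 4: 2 codewords.
Minimum distance d = smallest w > 0 with A_w > 0 = 1.
Sanity: Σ A_w = 8 = 2^3 = 8 ✓.


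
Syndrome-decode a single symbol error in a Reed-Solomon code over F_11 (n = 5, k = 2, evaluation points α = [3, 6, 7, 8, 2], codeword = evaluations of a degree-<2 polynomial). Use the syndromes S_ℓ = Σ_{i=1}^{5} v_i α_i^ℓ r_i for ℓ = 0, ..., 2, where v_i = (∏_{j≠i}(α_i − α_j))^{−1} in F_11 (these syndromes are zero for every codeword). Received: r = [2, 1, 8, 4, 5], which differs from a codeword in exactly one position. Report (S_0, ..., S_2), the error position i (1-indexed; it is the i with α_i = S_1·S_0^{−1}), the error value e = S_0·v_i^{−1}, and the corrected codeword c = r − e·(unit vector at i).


S = (1, 2, 4), error at position 5, error magnitude e = 10, c = [2, 1, 8, 4, 6].

Step 1: column multipliers v_i = (∏_{j≠i}(α_i − α_j))^{−1} mod 11.
  i = 1 (α = 3): (3−6)(3−7)(3−8)(3−2) = (−3)·(−4)·(−5)·1 = −60 ≡ 6, so v_1 = 6^{−1} = 2 (mod 11).
  i = 2 (α = 6): (6−3)(6−7)(6−8)(6−2) = 3·(−1)·(−2)·4 = 24 ≡ 2, so v_2 = 2^{−1} = 6 (mod 11).
  i = 3 (α = 7): (7−3)(7−6)(7−8)(7−2) = 4·1·(−1)·5 = −20 ≡ 2, so v_3 = 2^{−1} = 6 (mod 11).
  i = 4 (α = 8): (8−3)(8−6)(8−7)(8−2) = 5·2·1·6 = 60 ≡ 5, so v_4 = 5^{−1} = 9 (mod 11).
  i = 5 (α = 2): (2−3)(2−6)(2−7)(2−8) = (−1)·(−4)·(−5)·(−6) = 120 ≡ 10, so v_5 = 10^{−1} = 10 (mod 11).
  v = [2, 6, 6, 9, 10].
Step 2: syndromes of r = [2, 1, 8, 4, 5] (all sums mod 11).
  S_0 = Σ v_i r_i = 2·2 + 6·1 + 6·8 + 9·4 + 10·5 = 144 ≡ 1.
  S_1 = Σ v_i α_i r_i = 2·3·2 + 6·6·1 + 6·7·8 + 9·8·4 + 10·2·5 = 772 ≡ 2.
  α_i^2 mod 11 = [9, 3, 5, 9, 4].
  S_2 = Σ v_i α_i^2 r_i = 2·9·2 + 6·3·1 + 6·5·8 + 9·9·4 + 10·4·5 = 818 ≡ 4.
  S = (1, 2, 4) ≠ 0, so r is not a codeword (an error is present).
Step 3: locate the error. For a single error e at position i, S_ℓ = v_i·e·α_i^ℓ, so α_err = S_1/S_0.
  S_0^{−1} = 1^{−1} = 1 (mod 11), so α_err = 2·1 = 2 ≡ 2 = α_5. Error position i = 5.
  Consistency check: S_2/S_1 = 4·6 = 24 ≡ 2 = α_err ✓ (single-error assumption holds).
Step 4: error magnitude e = S_0/v_5 = S_0·∏_{j≠5}(α_5 − α_j) = 1·10 = 10 ≡ 10 (mod 11).
Step 5: correct position 5: c_5 = r_5 − e = 5 − 10 ≡ 6 (mod 11). Hence c = [2, 1, 8, 4, 6].
  Check: interpolating c through the α_i gives m(x) = 3 + 7·x (degree < 2) with m(α_i) = c_i for every i, so c is indeed a codeword.


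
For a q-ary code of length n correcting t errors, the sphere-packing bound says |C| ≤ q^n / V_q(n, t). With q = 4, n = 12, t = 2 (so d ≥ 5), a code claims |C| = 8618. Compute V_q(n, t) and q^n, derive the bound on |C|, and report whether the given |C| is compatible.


V_q(n, t) = 631, q^n = 16777216, Hamming bound = 26588, |C| = 8618 ≤ bound (satisfied).

Step 1: Compute V_q(n, t) = Σ_{j=0}^2 C(n, j) (q−1)^j.
  j = 0: C(12,0)·(3)^0 = 1·1 = 1.
  j = 1: C(12,1)·(3)^1 = 12·3 = 36.
  j = 2: C(12,2)·(3)^2 = 66·9 = 594.
  V_q(n, t) = 1 + 36 + 594 = 631.
Step 2: q^n = 4^12 = 16777216.
Step 3: Hamming bound ⌊q^n / V_q(n,t)⌋ = ⌊16777216/631⌋ = 26588.
Step 4: Compare |C| = 8618 to 26588: satisfied.
The claimed |C| lies below the Hamming bound.


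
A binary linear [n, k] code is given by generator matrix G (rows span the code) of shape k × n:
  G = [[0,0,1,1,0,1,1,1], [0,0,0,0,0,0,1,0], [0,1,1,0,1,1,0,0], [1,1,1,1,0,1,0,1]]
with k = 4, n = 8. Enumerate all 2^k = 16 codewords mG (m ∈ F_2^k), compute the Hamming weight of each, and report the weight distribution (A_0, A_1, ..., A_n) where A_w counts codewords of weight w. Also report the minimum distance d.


Weight distribution: A_0 = 1, A_1 = 1, A_2 = 1, A_3 = 1, A_4 = 5, A_5 = 5, A_6 = 1, A_7 = 1. Minimum distance d = 1.

Enumerate all 2^4 = 16 messages m ∈ F_2^4.
For each, compute codeword c = mG in F_2^8, then tally its weight.
  m = 0000 → c = 00000000, weight = 0.
  m = 1000 → c = 00110111, weight = 5.
  m = 0100 → c = 00000010, weight = 1.
  m = 1100 → c = 00110101, weight = 4.
  m = 0010 → c = 01101100, weight = 4.
  m = 1010 → c = 01011011, weight = 5.
  m = 0110 → c = 01101110, weight = 5.
  m = 1110 → c = 01011001, weight = 4.
  m = 0001 → c = 11110101, weight = 6.
  m = 1001 → c = 11000010, weight = 3.
  m = 0101 → c = 11110111, weight = 7.
  m = 1101 → c = 11000000, weight = 2.
  m = 0011 → c = 10011001, weight = 4.
  m = 1011 → c = 10101110, weight = 5.
  m = 0111 → c = 10011011, weight = 5.
  m = 1111 → c = 10101100, weight = 4.
Tally weights:
  weight 0: 1 codewords.
  weight 1: 1 codewords.
  weight 2: 1 codewords.
  weight 3: 1 codewords.
  weight 4: 5 codewords.
  weight 5: 5 codewords.
  weight 6: 1 codewords.
  weight 7: 1 codewords.
Minimum distance d = smallest w > 0 with A_w > 0 = 1.
Sanity: Σ A_w = 16 = 2^4 = 16 ✓.


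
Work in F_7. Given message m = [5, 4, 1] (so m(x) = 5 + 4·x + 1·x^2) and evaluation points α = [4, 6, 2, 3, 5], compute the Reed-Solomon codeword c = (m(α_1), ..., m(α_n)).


c = [2, 2, 3, 5, 1]

Message polynomial: m(x) = 5 + 4·x + 1·x^2 (mod 7).
For each evaluation point α_i, compute m(α_i) mod 7:
  α_1 = 4: Horner steps 1 → 1 → 2, so m(4) = 2.
  α_2 = 6: Horner steps 1 → 3 → 2, so m(6) = 2.
  α_3 = 2: Horner steps 1 → 6 → 3, so m(2) = 3.
  α_4 = 3: Horner steps 1 → 0 → 5, so m(3) = 5.
  α_5 = 5: Horner steps 1 → 2 → 1, so m(5) = 1.
Codeword c = [2, 2, 3, 5, 1] ∈ F_7^5.


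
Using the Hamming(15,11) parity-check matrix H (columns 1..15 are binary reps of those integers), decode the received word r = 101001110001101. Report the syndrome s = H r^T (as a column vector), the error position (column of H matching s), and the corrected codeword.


s = (0, 1, 0, 1)^T, error position = 5, corrected codeword c = 101011110001101

Compute s = H r^T mod 2 one row at a time:
  s_1 = 1 + 0 + 0 + 0 + 1 + 1 + 0 + 1 = 4 ≡ 0 (mod 2).
  s_2 = 0 + 0 + 1 + 1 + 1 + 1 + 0 + 1 = 5 ≡ 1 (mod 2).
  s_3 = 0 + 1 + 1 + 1 + 0 + 0 + 0 + 1 = 4 ≡ 0 (mod 2).
  s_4 = 1 + 1 + 0 + 1 + 0 + 0 + 1 + 1 = 5 ≡ 1 (mod 2).
s = (0, 1, 0, 1)^T — this equals column 5 of H (binary 0101), so error is at position 5.
Correct: flip bit 5 of r = 101001110001101 to get c = 101011110001101.


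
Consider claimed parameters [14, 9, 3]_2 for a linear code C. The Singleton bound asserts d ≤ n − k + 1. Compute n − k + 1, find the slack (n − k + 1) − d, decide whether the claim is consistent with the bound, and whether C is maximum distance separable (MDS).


Singleton RHS = n − k + 1 = 6, slack = 3, bound satisfied, not MDS.

Singleton bound: d ≤ n − k + 1.
Here n = 14, k = 9, so n − k + 1 = 6.
Given d = 3, check d ≤ 6: YES.
Slack = (n − k + 1) − d = 3.
The code is NOT MDS (slack = 3 > 0).
Description: the claimed parameters are [14, 9, 3]_2; such a code would be non-MDS.


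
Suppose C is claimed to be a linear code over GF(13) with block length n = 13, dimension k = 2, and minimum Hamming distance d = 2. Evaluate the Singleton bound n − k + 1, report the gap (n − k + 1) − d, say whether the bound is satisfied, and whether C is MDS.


Singleton RHS = n − k + 1 = 12, slack = 10, bound satisfied, not MDS.

Singleton bound: d ≤ n − k + 1.
Here n = 13, k = 2, so n − k + 1 = 12.
Given d = 2, check d ≤ 12: YES.
Slack = (n − k + 1) − d = 10.
The code is NOT MDS (slack = 10 > 0).
Description: the claimed parameters are [13, 2, 2]_13; such a code would be non-MDS.


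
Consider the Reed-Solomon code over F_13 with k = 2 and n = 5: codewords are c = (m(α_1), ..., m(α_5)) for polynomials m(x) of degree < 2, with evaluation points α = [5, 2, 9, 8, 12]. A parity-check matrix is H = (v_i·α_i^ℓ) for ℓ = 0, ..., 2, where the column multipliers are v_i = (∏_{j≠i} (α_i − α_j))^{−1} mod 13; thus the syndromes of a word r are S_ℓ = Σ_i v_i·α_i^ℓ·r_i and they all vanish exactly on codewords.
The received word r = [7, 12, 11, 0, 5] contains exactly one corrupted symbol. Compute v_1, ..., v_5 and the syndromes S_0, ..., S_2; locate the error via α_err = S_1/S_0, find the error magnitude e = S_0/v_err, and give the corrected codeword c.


S = (5, 12, 8), error at position 1, error magnitude e = 1, c = [6, 12, 11, 0, 5].

Step 1: column multipliers v_i = (∏_{j≠i}(α_i − α_j))^{−1} mod 13.
  i = 1 (α = 5): (5−2)(5−9)(5−8)(5−12) = 3·(−4)·(−3)·(−7) = −252 ≡ 8, so v_1 = 8^{−1} = 5 (mod 13).
  i = 2 (α = 2): (2−5)(2−9)(2−8)(2−12) = (−3)·(−7)·(−6)·(−10) = 1260 ≡ 12, so v_2 = 12^{−1} = 12 (mod 13).
  i = 3 (α = 9): (9−5)(9−2)(9−8)(9−12) = 4·7·1·(−3) = −84 ≡ 7, so v_3 = 7^{−1} = 2 (mod 13).
  i = 4 (α = 8): (8−5)(8−2)(8−9)(8−12) = 3·6·(−1)·(−4) = 72 ≡ 7, so v_4 = 7^{−1} = 2 (mod 13).
  i = 5 (α = 12): (12−5)(12−2)(12−9)(12−8) = 7·10·3·4 = 840 ≡ 8, so v_5 = 8^{−1} = 5 (mod 13).
  v = [5, 12, 2, 2, 5].
Step 2: syndromes of r = [7, 12, 11, 0, 5] (all sums mod 13).
  S_0 = Σ v_i r_i = 5·7 + 12·12 + 2·11 + 2·0 + 5·5 = 226 ≡ 5.
  S_1 = Σ v_i α_i r_i = 5·5·7 + 12·2·12 + 2·9·11 + 2·8·0 + 5·12·5 = 961 ≡ 12.
  α_i^2 mod 13 = [12, 4, 3, 12, 1].
  S_2 = Σ v_i α_i^2 r_i = 5·12·7 + 12·4·12 + 2·3·11 + 2·12·0 + 5·1·5 = 1087 ≡ 8.
  S = (5, 12, 8) ≠ 0, so r is not a codeword (an error is present).
Step 3: locate the error. For a single error e at position i, S_ℓ = v_i·e·α_i^ℓ, so α_err = S_1/S_0.
  S_0^{−1} = 5^{−1} = 8 (mod 13), so α_err = 12·8 = 96 ≡ 5 = α_1. Error position i = 1.
  Consistency check: S_2/S_1 = 8·12 = 96 ≡ 5 = α_err ✓ (single-error assumption holds).
Step 4: error magnitude e = S_0/v_1 = S_0·∏_{j≠1}(α_1 − α_j) = 5·8 = 40 ≡ 1 (mod 13).
Step 5: correct position 1: c_1 = r_1 − e = 7 − 1 ≡ 6 (mod 13). Hence c = [6, 12, 11, 0, 5].
  Check: interpolating c through the α_i gives m(x) = 3 + 11·x (degree < 2) with m(α_i) = c_i for every i, so c is indeed a codeword.


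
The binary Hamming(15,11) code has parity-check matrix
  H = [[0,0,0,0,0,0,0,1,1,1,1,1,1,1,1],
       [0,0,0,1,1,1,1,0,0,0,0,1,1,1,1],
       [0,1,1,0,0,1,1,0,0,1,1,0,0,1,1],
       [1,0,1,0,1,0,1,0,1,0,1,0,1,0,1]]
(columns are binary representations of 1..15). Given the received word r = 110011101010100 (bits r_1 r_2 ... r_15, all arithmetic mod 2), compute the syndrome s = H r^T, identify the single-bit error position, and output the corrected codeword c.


s = (1, 0, 0, 0)^T, error position = 8, corrected codeword c = 110011111010100

Compute s = H r^T mod 2 one row at a time:
  s_1 = 0 + 1 + 0 + 1 + 0 + 1 + 0 + 0 = 3 ≡ 1 (mod 2).
  s_2 = 0 + 1 + 1 + 1 + 0 + 1 + 0 + 0 = 4 ≡ 0 (mod 2).
  s_3 = 1 + 0 + 1 + 1 + 0 + 1 + 0 + 0 = 4 ≡ 0 (mod 2).
  s_4 = 1 + 0 + 1 + 1 + 1 + 1 + 1 + 0 = 6 ≡ 0 (mod 2).
s = (1, 0, 0, 0)^T — this equals column 8 of H (binary 1000), so error is at position 8.
Correct: flip bit 8 of r = 110011101010100 to get c = 110011111010100.


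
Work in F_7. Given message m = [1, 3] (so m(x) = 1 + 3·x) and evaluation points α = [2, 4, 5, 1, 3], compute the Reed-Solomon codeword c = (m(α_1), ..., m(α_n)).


c = [0, 6, 2, 4, 3]

Message polynomial: m(x) = 1 + 3·x (mod 7).
For each evaluation point α_i, compute m(α_i) mod 7:
  α_1 = 2: Horner steps 3 → 0, so m(2) = 0.
  α_2 = 4: Horner steps 3 → 6, so m(4) = 6.
  α_3 = 5: Horner steps 3 → 2, so m(5) = 2.
  α_4 = 1: Horner steps 3 → 4, so m(1) = 4.
  α_5 = 3: Horner steps 3 → 3, so m(3) = 3.
Codeword c = [0, 6, 2, 4, 3] ∈ F_7^5.


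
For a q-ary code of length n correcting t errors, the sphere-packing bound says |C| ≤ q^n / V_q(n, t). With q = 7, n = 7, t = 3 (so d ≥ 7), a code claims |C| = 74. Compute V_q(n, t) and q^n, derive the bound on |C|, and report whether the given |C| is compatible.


V_q(n, t) = 8359, q^n = 823543, Hamming bound = 98, |C| = 74 ≤ bound (satisfied).

Step 1: Compute V_q(n, t) = Σ_{j=0}^3 C(n, j) (q−1)^j.
  j = 0: C(7,0)·(6)^0 = 1·1 = 1.
  j = 1: C(7,1)·(6)^1 = 7·6 = 42.
  j = 2: C(7,2)·(6)^2 = 21·36 = 756.
  j = 3: C(7,3)·(6)^3 = 35·216 = 7560.
  V_q(n, t) = 1 + 42 + 756 + 7560 = 8359.
Step 2: q^n = 7^7 = 823543.
Step 3: Hamming bound ⌊q^n / V_q(n,t)⌋ = ⌊823543/8359⌋ = 98.
Step 4: Compare |C| = 74 to 98: satisfied.
The claimed |C| lies below the Hamming bound.


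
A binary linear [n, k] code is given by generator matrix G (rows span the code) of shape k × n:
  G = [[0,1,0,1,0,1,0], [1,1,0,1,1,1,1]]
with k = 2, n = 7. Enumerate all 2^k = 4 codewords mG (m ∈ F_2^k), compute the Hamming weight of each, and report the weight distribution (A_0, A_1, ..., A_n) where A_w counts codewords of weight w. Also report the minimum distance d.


Weight distribution: A_0 = 1, A_3 = 2, A_6 = 1. Minimum distance d = 3.

Enumerate all 2^2 = 4 messages m ∈ F_2^2.
For each, compute codeword c = mG in F_2^7, then tally its weight.
  m = 00 → c = 0000000, weight = 0.
  m = 10 → c = 0101010, weight = 3.
  m = 01 → c = 1101111, weight = 6.
  m = 11 → c = 1000101, weight = 3.
Tally weights:
  weight 0: 1 codewords.
  weight 3: 2 codewords.
  weight 6: 1 codewords.
Minimum distance d = smallest w > 0 with A_w > 0 = 3.
Sanity: Σ A_w = 4 = 2^2 = 4 ✓.


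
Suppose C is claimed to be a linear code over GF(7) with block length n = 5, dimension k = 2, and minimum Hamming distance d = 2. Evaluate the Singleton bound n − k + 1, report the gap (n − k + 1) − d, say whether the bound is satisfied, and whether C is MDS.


Singleton RHS = n − k + 1 = 4, slack = 2, bound satisfied, not MDS.

Singleton bound: d ≤ n − k + 1.
Here n = 5, k = 2, so n − k + 1 = 4.
Given d = 2, check d ≤ 4: YES.
Slack = (n − k + 1) − d = 2.
The code is NOT MDS (slack = 2 > 0).
Description: the claimed parameters are [5, 2, 2]_7; such a code would be non-MDS.


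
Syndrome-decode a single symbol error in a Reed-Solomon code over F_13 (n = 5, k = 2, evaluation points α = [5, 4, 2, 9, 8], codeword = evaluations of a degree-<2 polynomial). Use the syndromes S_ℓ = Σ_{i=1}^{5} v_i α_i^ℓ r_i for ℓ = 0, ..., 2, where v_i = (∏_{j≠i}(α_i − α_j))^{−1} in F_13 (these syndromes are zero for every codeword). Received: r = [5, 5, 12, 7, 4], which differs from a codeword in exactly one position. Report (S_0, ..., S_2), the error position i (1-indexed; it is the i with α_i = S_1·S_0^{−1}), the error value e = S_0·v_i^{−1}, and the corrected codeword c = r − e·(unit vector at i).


S = (1, 5, 12), error at position 1, error magnitude e = 10, c = [8, 5, 12, 7, 4].

Step 1: column multipliers v_i = (∏_{j≠i}(α_i − α_j))^{−1} mod 13.
  i = 1 (α = 5): (5−4)(5−2)(5−9)(5−8) = 1·3·(−4)·(−3) = 36 ≡ 10, so v_1 = 10^{−1} = 4 (mod 13).
  i = 2 (α = 4): (4−5)(4−2)(4−9)(4−8) = (−1)·2·(−5)·(−4) = −40 ≡ 12, so v_2 = 12^{−1} = 12 (mod 13).
  i = 3 (α = 2): (2−5)(2−4)(2−9)(2−8) = (−3)·(−2)·(−7)·(−6) = 252 ≡ 5, so v_3 = 5^{−1} = 8 (mod 13).
  i = 4 (α = 9): (9−5)(9−4)(9−2)(9−8) = 4·5·7·1 = 140 ≡ 10, so v_4 = 10^{−1} = 4 (mod 13).
  i = 5 (α = 8): (8−5)(8−4)(8−2)(8−9) = 3·4·6·(−1) = −72 ≡ 6, so v_5 = 6^{−1} = 11 (mod 13).
  v = [4, 12, 8, 4, 11].
Step 2: syndromes of r = [5, 5, 12, 7, 4] (all sums mod 13).
  S_0 = Σ v_i r_i = 4·5 + 12·5 + 8·12 + 4·7 + 11·4 = 248 ≡ 1.
  S_1 = Σ v_i α_i r_i = 4·5·5 + 12·4·5 + 8·2·12 + 4·9·7 + 11·8·4 = 1136 ≡ 5.
  α_i^2 mod 13 = [12, 3, 4, 3, 12].
  S_2 = Σ v_i α_i^2 r_i = 4·12·5 + 12·3·5 + 8·4·12 + 4·3·7 + 11·12·4 = 1416 ≡ 12.
  S = (1, 5, 12) ≠ 0, so r is not a codeword (an error is present).
Step 3: locate the error. For a single error e at position i, S_ℓ = v_i·e·α_i^ℓ, so α_err = S_1/S_0.
  S_0^{−1} = 1^{−1} = 1 (mod 13), so α_err = 5·1 = 5 ≡ 5 = α_1. Error position i = 1.
  Consistency check: S_2/S_1 = 12·8 = 96 ≡ 5 = α_err ✓ (single-error assumption holds).
Step 4: error magnitude e = S_0/v_1 = S_0·∏_{j≠1}(α_1 − α_j) = 1·10 = 10 ≡ 10 (mod 13).
Step 5: correct position 1: c_1 = r_1 − e = 5 − 10 ≡ 8 (mod 13). Hence c = [8, 5, 12, 7, 4].
  Check: interpolating c through the α_i gives m(x) = 6 + 3·x (degree < 2) with m(α_i) = c_i for every i, so c is indeed a codeword.


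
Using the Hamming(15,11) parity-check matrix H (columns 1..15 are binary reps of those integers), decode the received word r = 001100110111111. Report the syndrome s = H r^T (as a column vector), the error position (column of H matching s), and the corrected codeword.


s = (1, 0, 0, 1)^T, error position = 9, corrected codeword c = 001100111111111

Compute s = H r^T mod 2 one row at a time:
  s_1 = 1 + 0 + 1 + 1 + 1 + 1 + 1 + 1 = 7 ≡ 1 (mod 2).
  s_2 = 1 + 0 + 0 + 1 + 1 + 1 + 1 + 1 = 6 ≡ 0 (mod 2).
  s_3 = 0 + 1 + 0 + 1 + 1 + 1 + 1 + 1 = 6 ≡ 0 (mod 2).
  s_4 = 0 + 1 + 0 + 1 + 0 + 1 + 1 + 1 = 5 ≡ 1 (mod 2).
s = (1, 0, 0, 1)^T — this equals column 9 of H (binary 1001), so error is at position 9.
Correct: flip bit 9 of r = 001100110111111 to get c = 001100111111111.


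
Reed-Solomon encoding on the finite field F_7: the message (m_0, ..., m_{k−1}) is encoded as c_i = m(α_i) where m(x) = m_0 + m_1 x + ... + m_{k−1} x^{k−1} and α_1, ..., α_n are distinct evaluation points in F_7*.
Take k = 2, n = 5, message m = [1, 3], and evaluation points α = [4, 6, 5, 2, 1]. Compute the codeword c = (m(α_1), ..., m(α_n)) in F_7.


c = [6, 5, 2, 0, 4]

Message polynomial: m(x) = 1 + 3·x (mod 7).
For each evaluation point α_i, compute m(α_i) mod 7:
  α_1 = 4: Horner steps 3 → 6, so m(4) = 6.
  α_2 = 6: Horner steps 3 → 5, so m(6) = 5.
  α_3 = 5: Horner steps 3 → 2, so m(5) = 2.
  α_4 = 2: Horner steps 3 → 0, so m(2) = 0.
  α_5 = 1: Horner steps 3 → 4, so m(1) = 4.
Codeword c = [6, 5, 2, 0, 4] ∈ F_7^5.


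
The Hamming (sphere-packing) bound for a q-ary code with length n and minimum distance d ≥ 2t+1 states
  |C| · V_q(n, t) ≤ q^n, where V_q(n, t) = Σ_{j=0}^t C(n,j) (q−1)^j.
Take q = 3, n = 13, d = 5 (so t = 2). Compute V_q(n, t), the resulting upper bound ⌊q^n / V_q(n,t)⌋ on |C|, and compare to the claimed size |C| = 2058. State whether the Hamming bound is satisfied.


V_q(n, t) = 339, q^n = 1594323, Hamming bound = 4703, |C| = 2058 ≤ bound (satisfied).

Step 1: Compute V_q(n, t) = Σ_{j=0}^2 C(n, j) (q−1)^j.
  j = 0: C(13,0)·(2)^0 = 1·1 = 1.
  j = 1: C(13,1)·(2)^1 = 13·2 = 26.
  j = 2: C(13,2)·(2)^2 = 78·4 = 312.
  V_q(n, t) = 1 + 26 + 312 = 339.
Step 2: q^n = 3^13 = 1594323.
Step 3: Hamming bound ⌊q^n / V_q(n,t)⌋ = ⌊1594323/339⌋ = 4703.
Step 4: Compare |C| = 2058 to 4703: satisfied.
The claimed |C| lies below the Hamming bound.


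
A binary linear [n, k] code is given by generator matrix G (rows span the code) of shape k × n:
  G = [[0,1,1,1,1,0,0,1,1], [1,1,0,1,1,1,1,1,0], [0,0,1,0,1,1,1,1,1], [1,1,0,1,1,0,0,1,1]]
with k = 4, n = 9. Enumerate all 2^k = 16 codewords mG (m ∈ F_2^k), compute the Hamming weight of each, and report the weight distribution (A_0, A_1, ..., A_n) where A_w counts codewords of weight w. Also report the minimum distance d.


Weight distribution: A_0 = 1, A_2 = 1, A_3 = 4, A_4 = 1, A_5 = 2, A_6 = 5, A_7 = 2. Minimum distance d = 2.

Enumerate all 2^4 = 16 messages m ∈ F_2^4.
For each, compute codeword c = mG in F_2^9, then tally its weight.
  m = 0000 → c = 000000000, weight = 0.
  m = 1000 → c = 011110011, weight = 6.
  m = 0100 → c = 110111110, weight = 7.
  m = 1100 → c = 101001101, weight = 5.
  m = 0010 → c = 001011111, weight = 6.
  m = 1010 → c = 010101100, weight = 4.
  m = 0110 → c = 111100001, weight = 5.
  m = 1110 → c = 100010010, weight = 3.
  m = 0001 → c = 110110011, weight = 6.
  m = 1001 → c = 101000000, weight = 2.
  m = 0101 → c = 000001101, weight = 3.
  m = 1101 → c = 011111110, weight = 7.
  m = 0011 → c = 111101100, weight = 6.
  m = 1011 → c = 100011111, weight = 6.
  m = 0111 → c = 001010010, weight = 3.
  m = 1111 → c = 010100001, weight = 3.
Tally weights:
  weight 0: 1 codewords.
  weight 2: 1 codewords.
  weight 3: 4 codewords.
  weight 4: 1 codewords.
  weight 5: 2 codewords.
  weight 6: 5 codewords.
  weight 7: 2 codewords.
Minimum distance d = smallest w > 0 with A_w > 0 = 2.
Sanity: Σ A_w = 16 = 2^4 = 16 ✓.


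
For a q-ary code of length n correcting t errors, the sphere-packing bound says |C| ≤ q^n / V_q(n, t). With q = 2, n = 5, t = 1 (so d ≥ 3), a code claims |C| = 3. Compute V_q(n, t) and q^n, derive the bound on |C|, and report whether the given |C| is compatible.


V_q(n, t) = 6, q^n = 32, Hamming bound = 5, |C| = 3 ≤ bound (satisfied).

Step 1: Compute V_q(n, t) = Σ_{j=0}^1 C(n, j) (q−1)^j.
  j = 0: C(5,0)·(1)^0 = 1·1 = 1.
  j = 1: C(5,1)·(1)^1 = 5·1 = 5.
  V_q(n, t) = 1 + 5 = 6.
Step 2: q^n = 2^5 = 32.
Step 3: Hamming bound ⌊q^n / V_q(n,t)⌋ = ⌊32/6⌋ = 5.
Step 4: Compare |C| = 3 to 5: satisfied.
The claimed |C| lies below the Hamming bound.


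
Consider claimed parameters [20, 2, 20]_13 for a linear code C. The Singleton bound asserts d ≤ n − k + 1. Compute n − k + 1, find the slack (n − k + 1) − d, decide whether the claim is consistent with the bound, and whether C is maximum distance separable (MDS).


Singleton RHS = n − k + 1 = 19, slack = -1, bound violated (no such code; not MDS).

Singleton bound: d ≤ n − k + 1.
Here n = 20, k = 2, so n − k + 1 = 19.
Given d = 20, check d ≤ 19: NO.
Slack = (n − k + 1) − d = -1.
The slack is negative: d = 20 exceeds n − k + 1 = 19 by 1, so the Singleton bound is violated and no linear [20, 2, 20]_13 code can exist. In particular it is not MDS (MDS requires d = n − k + 1 exactly).
Description: the claimed parameters are [20, 2, 20]_13; such a code would be impossible (violates the Singleton bound).


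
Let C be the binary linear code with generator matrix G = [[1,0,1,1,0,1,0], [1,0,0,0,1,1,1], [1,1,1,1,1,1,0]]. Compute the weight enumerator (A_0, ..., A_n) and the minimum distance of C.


Weight distribution: A_0 = 1, A_2 = 1, A_4 = 5, A_6 = 1. Minimum distance d = 2.

Enumerate all 2^3 = 8 messages m ∈ F_2^3.
For each, compute codeword c = mG in F_2^7, then tally its weight.
  m = 000 → c = 0000000, weight = 0.
  m = 100 → c = 1011010, weight = 4.
  m = 010 → c = 1000111, weight = 4.
  m = 110 → c = 0011101, weight = 4.
  m = 001 → c = 1111110, weight = 6.
  m = 101 → c = 0100100, weight = 2.
  m = 011 → c = 0111001, weight = 4.
  m = 111 → c = 1100011, weight = 4.
Tally weights:
  weight 0: 1 codewords.
  weight 2: 1 codewords.
  weight 4: 5 codewords.
  weight 6: 1 codewords.
Minimum distance d = smallest w > 0 with A_w > 0 = 2.
Sanity: Σ A_w = 8 = 2^3 = 8 ✓.


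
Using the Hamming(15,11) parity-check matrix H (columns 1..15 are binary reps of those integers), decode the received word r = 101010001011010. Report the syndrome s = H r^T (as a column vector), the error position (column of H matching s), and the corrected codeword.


s = (0, 1, 1, 1)^T, error position = 7, corrected codeword c = 101010101011010

Compute s = H r^T mod 2 one row at a time:
  s_1 = 0 + 1 + 0 + 1 + 1 + 0 + 1 + 0 = 4 ≡ 0 (mod 2).
  s_2 = 0 + 1 + 0 + 0 + 1 + 0 + 1 + 0 = 3 ≡ 1 (mod 2).
  s_3 = 0 + 1 + 0 + 0 + 0 + 1 + 1 + 0 = 3 ≡ 1 (mod 2).
  s_4 = 1 + 1 + 1 + 0 + 1 + 1 + 0 + 0 = 5 ≡ 1 (mod 2).
s = (0, 1, 1, 1)^T — this equals column 7 of H (binary 0111), so error is at position 7.
Correct: flip bit 7 of r = 101010001011010 to get c = 101010101011010.


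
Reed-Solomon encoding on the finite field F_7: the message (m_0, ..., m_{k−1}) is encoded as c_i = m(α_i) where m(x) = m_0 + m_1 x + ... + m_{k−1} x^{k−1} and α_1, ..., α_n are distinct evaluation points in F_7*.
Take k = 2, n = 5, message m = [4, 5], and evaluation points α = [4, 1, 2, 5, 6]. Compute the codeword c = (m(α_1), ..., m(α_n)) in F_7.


c = [3, 2, 0, 1, 6]

Message polynomial: m(x) = 4 + 5·x (mod 7).
For each evaluation point α_i, compute m(α_i) mod 7:
  α_1 = 4: Horner steps 5 → 3, so m(4) = 3.
  α_2 = 1: Horner steps 5 → 2, so m(1) = 2.
  α_3 = 2: Horner steps 5 → 0, so m(2) = 0.
  α_4 = 5: Horner steps 5 → 1, so m(5) = 1.
  α_5 = 6: Horner steps 5 → 6, so m(6) = 6.
Codeword c = [3, 2, 0, 1, 6] ∈ F_7^5.


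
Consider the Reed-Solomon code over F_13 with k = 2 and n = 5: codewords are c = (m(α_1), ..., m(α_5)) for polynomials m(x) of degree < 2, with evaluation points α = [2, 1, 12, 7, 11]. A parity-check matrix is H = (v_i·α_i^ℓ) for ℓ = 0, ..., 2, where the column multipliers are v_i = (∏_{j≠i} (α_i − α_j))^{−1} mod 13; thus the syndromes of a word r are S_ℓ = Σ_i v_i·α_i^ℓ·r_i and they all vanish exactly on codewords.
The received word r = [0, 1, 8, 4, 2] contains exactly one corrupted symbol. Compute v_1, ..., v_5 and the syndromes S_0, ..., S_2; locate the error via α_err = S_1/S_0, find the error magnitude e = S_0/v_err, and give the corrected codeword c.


S = (2, 2, 2), error at position 2, error magnitude e = 7, c = [0, 7, 8, 4, 2].

Step 1: column multipliers v_i = (∏_{j≠i}(α_i − α_j))^{−1} mod 13.
  i = 1 (α = 2): (2−1)(2−12)(2−7)(2−11) = 1·(−10)·(−5)·(−9) = −450 ≡ 5, so v_1 = 5^{−1} = 8 (mod 13).
  i = 2 (α = 1): (1−2)(1−12)(1−7)(1−11) = (−1)·(−11)·(−6)·(−10) = 660 ≡ 10, so v_2 = 10^{−1} = 4 (mod 13).
  i = 3 (α = 12): (12−2)(12−1)(12−7)(12−11) = 10·11·5·1 = 550 ≡ 4, so v_3 = 4^{−1} = 10 (mod 13).
  i = 4 (α = 7): (7−2)(7−1)(7−12)(7−11) = 5·6·(−5)·(−4) = 600 ≡ 2, so v_4 = 2^{−1} = 7 (mod 13).
  i = 5 (α = 11): (11−2)(11−1)(11−12)(11−7) = 9·10·(−1)·4 = −360 ≡ 4, so v_5 = 4^{−1} = 10 (mod 13).
  v = [8, 4, 10, 7, 10].
Step 2: syndromes of r = [0, 1, 8, 4, 2] (all sums mod 13).
  S_0 = Σ v_i r_i = 8·0 + 4·1 + 10·8 + 7·4 + 10·2 = 132 ≡ 2.
  S_1 = Σ v_i α_i r_i = 8·2·0 + 4·1·1 + 10·12·8 + 7·7·4 + 10·11·2 = 1380 ≡ 2.
  α_i^2 mod 13 = [4, 1, 1, 10, 4].
  S_2 = Σ v_i α_i^2 r_i = 8·4·0 + 4·1·1 + 10·1·8 + 7·10·4 + 10·4·2 = 444 ≡ 2.
  S = (2, 2, 2) ≠ 0, so r is not a codeword (an error is present).
Step 3: locate the error. For a single error e at position i, S_ℓ = v_i·e·α_i^ℓ, so α_err = S_1/S_0.
  S_0^{−1} = 2^{−1} = 7 (mod 13), so α_err = 2·7 = 14 ≡ 1 = α_2. Error position i = 2.
  Consistency check: S_2/S_1 = 2·7 = 14 ≡ 1 = α_err ✓ (single-error assumption holds).
Step 4: error magnitude e = S_0/v_2 = S_0·∏_{j≠2}(α_2 − α_j) = 2·10 = 20 ≡ 7 (mod 13).
Step 5: correct position 2: c_2 = r_2 − e = 1 − 7 ≡ 7 (mod 13). Hence c = [0, 7, 8, 4, 2].
  Check: interpolating c through the α_i gives m(x) = 1 + 6·x (degree < 2) with m(α_i) = c_i for every i, so c is indeed a codeword.


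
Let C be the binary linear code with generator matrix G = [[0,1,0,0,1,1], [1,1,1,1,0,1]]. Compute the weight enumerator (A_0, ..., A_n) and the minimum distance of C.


Weight distribution: A_0 = 1, A_3 = 1, A_4 = 1, A_5 = 1. Minimum distance d = 3.

Enumerate all 2^2 = 4 messages m ∈ F_2^2.
For each, compute codeword c = mG in F_2^6, then tally its weight.
  m = 00 → c = 000000, weight = 0.
  m = 10 → c = 010011, weight = 3.
  m = 01 → c = 111101, weight = 5.
  m = 11 → c = 101110, weight = 4.
Tally weights:
  weight 0: 1 codewords.
  weight 3: 1 codewords.
  weight 4: 1 codewords.
  weight 5: 1 codewords.
Minimum distance d = smallest w > 0 with A_w > 0 = 3.
Sanity: Σ A_w = 4 = 2^2 = 4 ✓.


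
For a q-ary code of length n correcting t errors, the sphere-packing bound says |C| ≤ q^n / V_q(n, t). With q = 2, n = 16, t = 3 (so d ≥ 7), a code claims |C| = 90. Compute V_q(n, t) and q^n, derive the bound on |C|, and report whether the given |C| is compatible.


V_q(n, t) = 697, q^n = 65536, Hamming bound = 94, |C| = 90 ≤ bound (satisfied).

Step 1: Compute V_q(n, t) = Σ_{j=0}^3 C(n, j) (q−1)^j.
  j = 0: C(16,0)·(1)^0 = 1·1 = 1.
  j = 1: C(16,1)·(1)^1 = 16·1 = 16.
  j = 2: C(16,2)·(1)^2 = 120·1 = 120.
  j = 3: C(16,3)·(1)^3 = 560·1 = 560.
  V_q(n, t) = 1 + 16 + 120 + 560 = 697.
Step 2: q^n = 2^16 = 65536.
Step 3: Hamming bound ⌊q^n / V_q(n,t)⌋ = ⌊65536/697⌋ = 94.
Step 4: Compare |C| = 90 to 94: satisfied.
The claimed |C| lies below the Hamming bound.


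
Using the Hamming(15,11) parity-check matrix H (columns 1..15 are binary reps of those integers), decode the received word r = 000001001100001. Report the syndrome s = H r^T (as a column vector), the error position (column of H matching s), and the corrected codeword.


s = (1, 0, 1, 0)^T, error position = 10, corrected codeword c = 000001001000001

Compute s = H r^T mod 2 one row at a time:
  s_1 = 0 + 1 + 1 + 0 + 0 + 0 + 0 + 1 = 3 ≡ 1 (mod 2).
  s_2 = 0 + 0 + 1 + 0 + 0 + 0 + 0 + 1 = 2 ≡ 0 (mod 2).
  s_3 = 0 + 0 + 1 + 0 + 1 + 0 + 0 + 1 = 3 ≡ 1 (mod 2).
  s_4 = 0 + 0 + 0 + 0 + 1 + 0 + 0 + 1 = 2 ≡ 0 (mod 2).
s = (1, 0, 1, 0)^T — this equals column 10 of H (binary 1010), so error is at position 10.
Correct: flip bit 10 of r = 000001001100001 to get c = 000001001000001.


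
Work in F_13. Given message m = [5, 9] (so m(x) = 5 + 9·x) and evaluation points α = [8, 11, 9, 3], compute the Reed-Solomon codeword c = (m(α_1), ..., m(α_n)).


c = [12, 0, 8, 6]

Message polynomial: m(x) = 5 + 9·x (mod 13).
For each evaluation point α_i, compute m(α_i) mod 13:
  α_1 = 8: Horner steps 9 → 12, so m(8) = 12.
  α_2 = 11: Horner steps 9 → 0, so m(11) = 0.
  α_3 = 9: Horner steps 9 → 8, so m(9) = 8.
  α_4 = 3: Horner steps 9 → 6, so m(3) = 6.
Codeword c = [12, 0, 8, 6] ∈ F_13^4.


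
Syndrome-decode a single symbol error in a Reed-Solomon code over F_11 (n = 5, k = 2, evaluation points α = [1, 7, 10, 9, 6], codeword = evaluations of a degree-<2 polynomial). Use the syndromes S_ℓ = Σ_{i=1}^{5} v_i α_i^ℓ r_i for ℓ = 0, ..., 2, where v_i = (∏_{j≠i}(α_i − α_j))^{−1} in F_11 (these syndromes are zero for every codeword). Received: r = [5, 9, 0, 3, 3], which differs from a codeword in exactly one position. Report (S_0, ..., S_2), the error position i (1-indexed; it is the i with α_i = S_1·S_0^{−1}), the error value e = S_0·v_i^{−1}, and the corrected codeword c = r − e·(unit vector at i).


S = (4, 2, 1), error at position 5, error magnitude e = 2, c = [5, 9, 0, 3, 1].

Step 1: column multipliers v_i = (∏_{j≠i}(α_i − α_j))^{−1} mod 11.
  i = 1 (α = 1): (1−7)(1−10)(1−9)(1−6) = (−6)·(−9)·(−8)·(−5) = 2160 ≡ 4, so v_1 = 4^{−1} = 3 (mod 11).
  i = 2 (α = 7): (7−1)(7−10)(7−9)(7−6) = 6·(−3)·(−2)·1 = 36 ≡ 3, so v_2 = 3^{−1} = 4 (mod 11).
  i = 3 (α = 10): (10−1)(10−7)(10−9)(10−6) = 9·3·1·4 = 108 ≡ 9, so v_3 = 9^{−1} = 5 (mod 11).
  i = 4 (α = 9): (9−1)(9−7)(9−10)(9−6) = 8·2·(−1)·3 = −48 ≡ 7, so v_4 = 7^{−1} = 8 (mod 11).
  i = 5 (α = 6): (6−1)(6−7)(6−10)(6−9) = 5·(−1)·(−4)·(−3) = −60 ≡ 6, so v_5 = 6^{−1} = 2 (mod 11).
  v = [3, 4, 5, 8, 2].
Step 2: syndromes of r = [5, 9, 0, 3, 3] (all sums mod 11).
  S_0 = Σ v_i r_i = 3·5 + 4·9 + 5·0 + 8·3 + 2·3 = 81 ≡ 4.
  S_1 = Σ v_i α_i r_i = 3·1·5 + 4·7·9 + 5·10·0 + 8·9·3 + 2·6·3 = 519 ≡ 2.
  α_i^2 mod 11 = [1, 5, 1, 4, 3].
  S_2 = Σ v_i α_i^2 r_i = 3·1·5 + 4·5·9 + 5·1·0 + 8·4·3 + 2·3·3 = 309 ≡ 1.
  S = (4, 2, 1) ≠ 0, so r is not a codeword (an error is present).
Step 3: locate the error. For a single error e at position i, S_ℓ = v_i·e·α_i^ℓ, so α_err = S_1/S_0.
  S_0^{−1} = 4^{−1} = 3 (mod 11), so α_err = 2·3 = 6 ≡ 6 = α_5. Error position i = 5.
  Consistency check: S_2/S_1 = 1·6 = 6 ≡ 6 = α_err ✓ (single-error assumption holds).
Step 4: error magnitude e = S_0/v_5 = S_0·∏_{j≠5}(α_5 − α_j) = 4·6 = 24 ≡ 2 (mod 11).
Step 5: correct position 5: c_5 = r_5 − e = 3 − 2 ≡ 1 (mod 11). Hence c = [5, 9, 0, 3, 1].
  Check: interpolating c through the α_i gives m(x) = 8 + 8·x (degree < 2) with m(α_i) = c_i for every i, so c is indeed a codeword.


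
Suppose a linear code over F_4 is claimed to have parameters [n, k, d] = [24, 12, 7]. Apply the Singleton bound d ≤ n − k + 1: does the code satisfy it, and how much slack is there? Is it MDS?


Singleton RHS = n − k + 1 = 13, slack = 6, bound satisfied, not MDS.

Singleton bound: d ≤ n − k + 1.
Here n = 24, k = 12, so n − k + 1 = 13.
Given d = 7, check d ≤ 13: YES.
Slack = (n − k + 1) − d = 6.
The code is NOT MDS (slack = 6 > 0).
Description: the claimed parameters are [24, 12, 7]_4; such a code would be non-MDS.


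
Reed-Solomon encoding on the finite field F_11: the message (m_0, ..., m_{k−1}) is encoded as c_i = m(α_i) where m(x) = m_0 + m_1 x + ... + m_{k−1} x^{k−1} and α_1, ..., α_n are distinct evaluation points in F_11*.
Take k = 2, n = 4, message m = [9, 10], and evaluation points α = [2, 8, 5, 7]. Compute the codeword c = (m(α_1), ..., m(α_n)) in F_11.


c = [7, 1, 4, 2]

Message polynomial: m(x) = 9 + 10·x (mod 11).
For each evaluation point α_i, compute m(α_i) mod 11:
  α_1 = 2: Horner steps 10 → 7, so m(2) = 7.
  α_2 = 8: Horner steps 10 → 1, so m(8) = 1.
  α_3 = 5: Horner steps 10 → 4, so m(5) = 4.
  α_4 = 7: Horner steps 10 → 2, so m(7) = 2.
Codeword c = [7, 1, 4, 2] ∈ F_11^4.


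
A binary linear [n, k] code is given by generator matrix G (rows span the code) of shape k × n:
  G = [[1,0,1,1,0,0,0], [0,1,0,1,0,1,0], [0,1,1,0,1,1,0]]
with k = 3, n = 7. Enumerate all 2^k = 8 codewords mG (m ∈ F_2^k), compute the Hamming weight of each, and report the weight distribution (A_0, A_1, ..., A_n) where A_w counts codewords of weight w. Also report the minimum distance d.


Weight distribution: A_0 = 1, A_2 = 1, A_3 = 3, A_4 = 2, A_5 = 1. Minimum distance d = 2.

Enumerate all 2^3 = 8 messages m ∈ F_2^3.
For each, compute codeword c = mG in F_2^7, then tally its weight.
  m = 000 → c = 0000000, weight = 0.
  m = 100 → c = 1011000, weight = 3.
  m = 010 → c = 0101010, weight = 3.
  m = 110 → c = 1110010, weight = 4.
  m = 001 → c = 0110110, weight = 4.
  m = 101 → c = 1101110, weight = 5.
  m = 011 → c = 0011100, weight = 3.
  m = 111 → c = 1000100, weight = 2.
Tally weights:
  weight 0: 1 codewords.
  weight 2: 1 codewords.
  weight 3: 3 codewords.
  weight 4: 2 codewords.
  weight 5: 1 codewords.
Minimum distance d = smallest w > 0 with A_w > 0 = 2.
Sanity: Σ A_w = 8 = 2^3 = 8 ✓.


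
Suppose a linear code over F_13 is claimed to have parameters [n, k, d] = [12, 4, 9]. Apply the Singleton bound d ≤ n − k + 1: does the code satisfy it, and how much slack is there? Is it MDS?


Singleton RHS = n − k + 1 = 9, slack = 0, bound satisfied, MDS.

Singleton bound: d ≤ n − k + 1.
Here n = 12, k = 4, so n − k + 1 = 9.
Given d = 9, check d ≤ 9: YES.
Slack = (n − k + 1) − d = 0.
The code is MDS (slack = 0).
Description: the claimed parameters are [12, 4, 9]_13; such a code would be MDS (meets Singleton bound).
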